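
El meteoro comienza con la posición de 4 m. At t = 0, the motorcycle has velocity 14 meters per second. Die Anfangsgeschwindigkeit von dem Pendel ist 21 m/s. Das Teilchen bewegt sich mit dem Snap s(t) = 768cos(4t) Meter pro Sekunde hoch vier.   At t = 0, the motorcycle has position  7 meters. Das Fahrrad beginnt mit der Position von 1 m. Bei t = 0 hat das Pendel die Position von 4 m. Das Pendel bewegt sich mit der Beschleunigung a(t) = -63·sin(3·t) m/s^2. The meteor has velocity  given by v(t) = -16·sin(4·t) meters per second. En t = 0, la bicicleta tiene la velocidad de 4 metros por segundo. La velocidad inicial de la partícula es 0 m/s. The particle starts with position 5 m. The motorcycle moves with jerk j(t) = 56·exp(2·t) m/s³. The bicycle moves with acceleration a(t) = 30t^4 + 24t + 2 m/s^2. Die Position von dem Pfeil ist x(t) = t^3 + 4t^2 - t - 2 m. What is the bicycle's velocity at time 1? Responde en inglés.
We need to integrate our acceleration equation a(t) = 30·t^4 + 24·t + 2 1 time. The integral of acceleration is velocity. Using v(0) = 4, we get v(t) = 6·t^5 + 12·t^2 + 2·t + 4. Using v(t) = 6·t^5 + 12·t^2 + 2·t + 4 and substituting t = 1, we find v = 24.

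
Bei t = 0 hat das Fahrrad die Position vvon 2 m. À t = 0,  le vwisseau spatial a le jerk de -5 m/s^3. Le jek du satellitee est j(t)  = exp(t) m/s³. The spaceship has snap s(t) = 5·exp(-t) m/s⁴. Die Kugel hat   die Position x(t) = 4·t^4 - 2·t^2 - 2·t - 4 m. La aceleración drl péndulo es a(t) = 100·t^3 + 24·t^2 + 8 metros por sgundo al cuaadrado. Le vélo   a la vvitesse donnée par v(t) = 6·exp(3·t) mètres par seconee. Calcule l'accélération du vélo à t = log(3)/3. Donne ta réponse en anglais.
To solve this, we need to take 1 derivative of our velocity equation v(t) = 6·exp(3·t). Taking d/dt of v(t), we find a(t) = 18·exp(3·t). Using a(t) = 18·exp(3·t) and substituting t = log(3)/3, we find a = 54.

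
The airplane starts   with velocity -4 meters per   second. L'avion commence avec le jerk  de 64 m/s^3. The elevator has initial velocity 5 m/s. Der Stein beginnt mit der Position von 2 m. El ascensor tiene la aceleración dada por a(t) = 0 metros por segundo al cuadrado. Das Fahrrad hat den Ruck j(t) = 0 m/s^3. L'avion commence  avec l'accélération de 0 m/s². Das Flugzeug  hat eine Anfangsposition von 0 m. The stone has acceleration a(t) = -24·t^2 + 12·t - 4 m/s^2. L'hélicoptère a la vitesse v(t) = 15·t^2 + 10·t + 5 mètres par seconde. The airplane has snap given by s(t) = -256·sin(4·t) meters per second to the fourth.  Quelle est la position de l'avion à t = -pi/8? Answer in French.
Nous devons trouver l'intégrale de notre équation du snap s(t) = -256·sin(4·t) 4 fois. L'intégrale du snap est le jerk. En utilisant j(0) = 64, nous obtenons j(t) = 64·cos(4·t). L'intégrale du jerk, avec a(0) = 0, donne l'accélération: a(t) = 16·sin(4·t). En intégrant l'accélération et en utilisant la condition initiale v(0) = -4, nous obtenons v(t) = -4·cos(4·t). En intégrant la vitesse et en utilisant la condition initiale x(0) = 0, nous obtenons x(t) = -sin(4·t). Nous avons la position x(t) = -sin(4·t). En substituant t = -pi/8: x(-pi/8) = 1.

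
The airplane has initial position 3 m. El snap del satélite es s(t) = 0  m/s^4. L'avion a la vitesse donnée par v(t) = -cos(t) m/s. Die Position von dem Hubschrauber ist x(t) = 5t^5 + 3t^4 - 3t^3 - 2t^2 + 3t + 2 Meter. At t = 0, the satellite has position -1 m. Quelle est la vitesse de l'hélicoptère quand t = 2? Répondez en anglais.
We must differentiate our position equation x(t) = 5·t^5 + 3·t^4 - 3·t^3 - 2·t^2 + 3·t + 2 1 time. Differentiating position, we get velocity: v(t) = 25·t^4 + 12·t^3 - 9·t^2 - 4·t + 3. Using v(t) = 25·t^4 + 12·t^3 - 9·t^2 - 4·t + 3 and substituting t = 2, we find v = 455.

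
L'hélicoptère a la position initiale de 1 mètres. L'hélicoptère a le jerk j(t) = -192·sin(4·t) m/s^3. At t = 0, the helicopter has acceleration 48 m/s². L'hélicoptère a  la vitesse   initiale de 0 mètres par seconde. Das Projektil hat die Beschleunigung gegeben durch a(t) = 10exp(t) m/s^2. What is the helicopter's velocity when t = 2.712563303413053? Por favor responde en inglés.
To solve this, we need to take 2 antiderivatives of our jerk equation j(t) = -192·sin(4·t). Taking ∫j(t)dt and applying a(0) = 48, we find a(t) = 48·cos(4·t). Taking ∫a(t)dt and applying v(0) = 0, we find v(t) = 12·sin(4·t). We have velocity v(t) = 12·sin(4·t). Substituting t = 2.712563303413053: v(2.712563303413053) = -11.8735135454424.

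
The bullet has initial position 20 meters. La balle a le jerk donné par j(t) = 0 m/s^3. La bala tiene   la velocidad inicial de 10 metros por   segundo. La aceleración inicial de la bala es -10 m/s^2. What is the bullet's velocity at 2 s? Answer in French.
Nous devons trouver l'intégrale de notre équation du jerk j(t) = 0 2 fois. En intégrant le jerk et en utilisant la condition initiale a(0) = -10, nous obtenons a(t) = -10. La primitive de l'accélération, avec v(0) = 10, donne la vitesse: v(t) = 10 - 10·t. En utilisant v(t) = 10 - 10·t et en substituant t = 2, nous trouvons v = -10.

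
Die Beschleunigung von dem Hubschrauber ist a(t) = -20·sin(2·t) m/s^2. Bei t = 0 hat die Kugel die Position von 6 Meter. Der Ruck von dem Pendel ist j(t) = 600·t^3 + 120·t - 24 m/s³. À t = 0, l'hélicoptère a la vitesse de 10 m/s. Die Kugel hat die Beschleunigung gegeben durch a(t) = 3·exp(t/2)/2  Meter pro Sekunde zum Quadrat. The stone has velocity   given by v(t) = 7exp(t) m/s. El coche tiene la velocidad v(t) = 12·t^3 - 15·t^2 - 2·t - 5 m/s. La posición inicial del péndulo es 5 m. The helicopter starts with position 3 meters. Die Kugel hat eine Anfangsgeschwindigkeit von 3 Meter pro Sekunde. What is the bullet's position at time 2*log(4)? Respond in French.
Nous devons intégrer notre équation de l'accélération a(t) = 3·exp(t/2)/2 2 fois. L'intégrale de l'accélération, avec v(0) = 3, donne la vitesse: v(t) = 3·exp(t/2). La primitive de la vitesse, avec x(0) = 6, donne la position: x(t) = 6·exp(t/2). Nous avons la position x(t) = 6·exp(t/2). En substituant t = 2*log(4): x(2*log(4)) = 24.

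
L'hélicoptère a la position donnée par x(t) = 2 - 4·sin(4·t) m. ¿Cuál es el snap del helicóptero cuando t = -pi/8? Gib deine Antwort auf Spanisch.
Partiendo de la posición x(t) = 2 - 4·sin(4·t), tomamos 4 derivadas. Tomando d/dt de x(t), encontramos v(t) = -16·cos(4·t). Derivando la velocidad, obtenemos la aceleración: a(t) = 64·sin(4·t). La derivada de la aceleración da la sacudida: j(t) = 256·cos(4·t). La derivada de la sacudida da el snap: s(t) = -1024·sin(4·t). Tenemos el snap s(t) = -1024·sin(4·t). Sustituyendo t = -pi/8: s(-pi/8) = 1024.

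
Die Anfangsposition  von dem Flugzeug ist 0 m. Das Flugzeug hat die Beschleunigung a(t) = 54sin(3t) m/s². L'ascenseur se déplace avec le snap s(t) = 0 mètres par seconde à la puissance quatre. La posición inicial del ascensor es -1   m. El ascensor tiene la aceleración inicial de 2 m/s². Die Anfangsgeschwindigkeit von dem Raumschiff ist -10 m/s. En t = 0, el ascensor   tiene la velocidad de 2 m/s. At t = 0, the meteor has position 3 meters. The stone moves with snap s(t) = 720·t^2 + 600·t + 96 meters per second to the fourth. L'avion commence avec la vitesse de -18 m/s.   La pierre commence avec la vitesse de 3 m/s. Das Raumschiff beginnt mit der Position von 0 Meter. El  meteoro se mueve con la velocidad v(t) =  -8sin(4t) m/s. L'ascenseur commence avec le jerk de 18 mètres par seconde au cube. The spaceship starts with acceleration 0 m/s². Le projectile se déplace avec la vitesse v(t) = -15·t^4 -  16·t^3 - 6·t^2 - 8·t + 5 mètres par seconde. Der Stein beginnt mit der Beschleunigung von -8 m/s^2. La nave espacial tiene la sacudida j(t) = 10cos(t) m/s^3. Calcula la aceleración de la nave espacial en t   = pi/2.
Necesitamos integrar nuestra ecuación de la sacudida j(t) = 10·cos(t) 1 vez. La antiderivada de la sacudida, con a(0) = 0, da la aceleración: a(t) = 10·sin(t). Usando a(t) = 10·sin(t) y sustituyendo t = pi/2, encontramos a = 10.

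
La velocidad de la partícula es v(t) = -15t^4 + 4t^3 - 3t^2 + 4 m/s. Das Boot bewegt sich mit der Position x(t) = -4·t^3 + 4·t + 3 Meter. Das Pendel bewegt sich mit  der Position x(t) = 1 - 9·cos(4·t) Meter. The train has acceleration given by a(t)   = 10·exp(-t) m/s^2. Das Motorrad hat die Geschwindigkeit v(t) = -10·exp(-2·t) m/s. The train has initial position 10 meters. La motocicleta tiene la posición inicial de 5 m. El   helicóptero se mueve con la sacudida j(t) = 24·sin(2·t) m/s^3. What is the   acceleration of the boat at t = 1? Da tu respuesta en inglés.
Starting from position x(t) = -4·t^3 + 4·t + 3, we take 2 derivatives. The derivative of position gives velocity: v(t) = 4 - 12·t^2. The derivative of velocity gives acceleration: a(t) = -24·t. We have acceleration a(t) = -24·t. Substituting t = 1: a(1) = -24.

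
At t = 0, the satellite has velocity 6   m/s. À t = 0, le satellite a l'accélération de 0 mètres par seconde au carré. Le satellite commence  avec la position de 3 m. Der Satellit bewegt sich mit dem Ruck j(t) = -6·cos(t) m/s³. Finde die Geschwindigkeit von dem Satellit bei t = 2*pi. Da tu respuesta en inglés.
To solve this, we need to take 2 integrals of our jerk equation j(t) = -6·cos(t). Integrating jerk and using the initial condition a(0) = 0, we get a(t) = -6·sin(t). The integral of acceleration, with v(0) = 6, gives velocity: v(t) = 6·cos(t). From the given velocity equation v(t) = 6·cos(t), we substitute t = 2*pi to get v = 6.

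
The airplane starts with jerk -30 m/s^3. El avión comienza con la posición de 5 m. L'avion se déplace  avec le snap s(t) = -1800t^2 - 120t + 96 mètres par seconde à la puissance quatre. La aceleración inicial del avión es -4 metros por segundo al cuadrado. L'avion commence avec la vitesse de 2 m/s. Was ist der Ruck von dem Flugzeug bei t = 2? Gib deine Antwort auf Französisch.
Nous devons trouver l'intégrale de notre équation du snap s(t) = -1800·t^2 - 120·t + 96 1 fois. La primitive du snap est le jerk. En utilisant j(0) = -30, nous obtenons j(t) = -600·t^3 - 60·t^2 + 96·t - 30. De l'équation du jerk j(t) = -600·t^3 - 60·t^2 + 96·t - 30, nous substituons t = 2 pour obtenir j = -4878.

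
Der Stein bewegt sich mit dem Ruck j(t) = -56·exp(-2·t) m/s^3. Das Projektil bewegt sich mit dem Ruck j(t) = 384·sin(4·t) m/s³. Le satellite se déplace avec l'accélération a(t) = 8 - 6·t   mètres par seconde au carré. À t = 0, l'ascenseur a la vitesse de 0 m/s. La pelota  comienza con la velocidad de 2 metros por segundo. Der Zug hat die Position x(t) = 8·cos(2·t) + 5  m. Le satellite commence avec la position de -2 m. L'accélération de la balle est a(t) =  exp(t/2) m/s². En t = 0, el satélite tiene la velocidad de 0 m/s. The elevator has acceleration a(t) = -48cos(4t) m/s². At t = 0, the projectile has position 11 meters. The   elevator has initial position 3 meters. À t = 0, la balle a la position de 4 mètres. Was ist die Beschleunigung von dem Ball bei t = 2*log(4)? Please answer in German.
Wir haben die Beschleunigung a(t) = exp(t/2). Durch Einsetzen von t = 2*log(4): a(2*log(4)) = 4.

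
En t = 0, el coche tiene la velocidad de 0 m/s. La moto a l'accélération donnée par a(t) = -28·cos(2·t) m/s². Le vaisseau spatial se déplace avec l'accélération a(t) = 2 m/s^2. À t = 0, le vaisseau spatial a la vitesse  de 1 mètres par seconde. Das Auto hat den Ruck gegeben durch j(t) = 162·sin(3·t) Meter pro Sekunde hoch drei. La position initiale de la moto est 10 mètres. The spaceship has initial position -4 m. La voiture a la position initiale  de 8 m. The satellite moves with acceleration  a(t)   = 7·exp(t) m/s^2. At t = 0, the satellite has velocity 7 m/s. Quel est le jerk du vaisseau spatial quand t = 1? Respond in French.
Pour résoudre ceci, nous devons prendre 1 dérivée de notre équation de l'accélération a(t) = 2. La dérivée de l'accélération donne le jerk: j(t) = 0. Nous avons le jerk j(t) = 0. En substituant t = 1: j(1) = 0.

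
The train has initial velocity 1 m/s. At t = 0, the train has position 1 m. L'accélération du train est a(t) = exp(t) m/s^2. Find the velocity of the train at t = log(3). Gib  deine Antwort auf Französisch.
En partant de l'accélération a(t) = exp(t), nous prenons 1 primitive. En intégrant l'accélération et en utilisant la condition initiale v(0) = 1, nous obtenons v(t) = exp(t). Nous avons la vitesse v(t) = exp(t). En substituant t = log(3): v(log(3)) = 3.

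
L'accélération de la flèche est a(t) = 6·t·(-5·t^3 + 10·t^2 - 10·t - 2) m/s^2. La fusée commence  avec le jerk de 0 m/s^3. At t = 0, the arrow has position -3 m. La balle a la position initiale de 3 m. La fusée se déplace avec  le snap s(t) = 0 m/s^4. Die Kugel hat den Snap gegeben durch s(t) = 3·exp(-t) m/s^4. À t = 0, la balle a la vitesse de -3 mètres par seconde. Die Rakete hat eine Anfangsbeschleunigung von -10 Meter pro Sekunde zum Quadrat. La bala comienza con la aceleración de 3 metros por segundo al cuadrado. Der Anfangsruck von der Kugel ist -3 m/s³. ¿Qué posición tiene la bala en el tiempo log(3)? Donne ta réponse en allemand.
Ausgehend von dem Snap s(t) = 3·exp(-t), nehmen wir 4 Integrale. Die Stammfunktion von dem Snap, mit j(0) = -3, ergibt den Ruck: j(t) = -3·exp(-t). Mit ∫j(t)dt und Anwendung von a(0) = 3, finden wir a(t) = 3·exp(-t). Das Integral von der Beschleunigung ist die Geschwindigkeit. Mit v(0) = -3 erhalten wir v(t) = -3·exp(-t). Das Integral von der Geschwindigkeit, mit x(0) = 3, ergibt die Position: x(t) = 3·exp(-t). Aus der Gleichung für die Position x(t) = 3·exp(-t), setzen wir t = log(3) ein und erhalten x = 1.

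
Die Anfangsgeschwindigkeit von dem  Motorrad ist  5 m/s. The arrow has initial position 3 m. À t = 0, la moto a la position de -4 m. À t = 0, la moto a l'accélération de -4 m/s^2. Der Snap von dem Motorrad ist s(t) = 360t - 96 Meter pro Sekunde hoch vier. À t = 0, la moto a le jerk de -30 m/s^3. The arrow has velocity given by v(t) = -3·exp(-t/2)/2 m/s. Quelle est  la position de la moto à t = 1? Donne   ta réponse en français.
Nous devons trouver la primitive de notre équation du snap s(t) = 360·t - 96 4 fois. En intégrant le snap et en utilisant la condition initiale j(0) = -30, nous obtenons j(t) = 180·t^2 - 96·t - 30. En intégrant le jerk et en utilisant la condition initiale a(0) = -4, nous obtenons a(t) = 60·t^3 - 48·t^2 - 30·t - 4. L'intégrale de l'accélération est la vitesse. En utilisant v(0) = 5, nous obtenons v(t) = 15·t^4 - 16·t^3 - 15·t^2 - 4·t + 5. L'intégrale de la vitesse, avec x(0) = -4, donne la position: x(t) = 3·t^5 - 4·t^4 - 5·t^3 - 2·t^2 + 5·t - 4. En utilisant x(t) = 3·t^5 - 4·t^4 - 5·t^3 - 2·t^2 + 5·t - 4 et en substituant t = 1, nous trouvons x = -7.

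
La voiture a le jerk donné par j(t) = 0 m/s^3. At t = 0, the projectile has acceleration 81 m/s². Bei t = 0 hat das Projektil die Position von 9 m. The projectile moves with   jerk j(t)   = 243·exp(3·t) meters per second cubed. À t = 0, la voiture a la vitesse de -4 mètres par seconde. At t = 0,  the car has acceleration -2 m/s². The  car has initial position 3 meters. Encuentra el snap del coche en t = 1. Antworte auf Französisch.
Nous devons dériver notre équation du jerk j(t) = 0 1 fois. La dérivée du jerk donne le snap: s(t) = 0. En utilisant s(t) = 0 et en substituant t = 1, nous trouvons s = 0.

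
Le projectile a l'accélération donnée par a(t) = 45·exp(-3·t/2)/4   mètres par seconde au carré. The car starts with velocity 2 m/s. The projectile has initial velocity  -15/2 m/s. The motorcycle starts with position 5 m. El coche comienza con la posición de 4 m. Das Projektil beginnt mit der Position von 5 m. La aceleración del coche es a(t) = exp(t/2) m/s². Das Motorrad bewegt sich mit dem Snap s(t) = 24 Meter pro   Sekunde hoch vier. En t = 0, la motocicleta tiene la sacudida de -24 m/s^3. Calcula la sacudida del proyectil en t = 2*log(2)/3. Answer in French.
En partant de l'accélération a(t) = 45·exp(-3·t/2)/4, nous prenons 1 dérivée. En prenant d/dt de a(t), nous trouvons j(t) = -135·exp(-3·t/2)/8. En utilisant j(t) = -135·exp(-3·t/2)/8 et en substituant t = 2*log(2)/3, nous trouvons j = -135/16.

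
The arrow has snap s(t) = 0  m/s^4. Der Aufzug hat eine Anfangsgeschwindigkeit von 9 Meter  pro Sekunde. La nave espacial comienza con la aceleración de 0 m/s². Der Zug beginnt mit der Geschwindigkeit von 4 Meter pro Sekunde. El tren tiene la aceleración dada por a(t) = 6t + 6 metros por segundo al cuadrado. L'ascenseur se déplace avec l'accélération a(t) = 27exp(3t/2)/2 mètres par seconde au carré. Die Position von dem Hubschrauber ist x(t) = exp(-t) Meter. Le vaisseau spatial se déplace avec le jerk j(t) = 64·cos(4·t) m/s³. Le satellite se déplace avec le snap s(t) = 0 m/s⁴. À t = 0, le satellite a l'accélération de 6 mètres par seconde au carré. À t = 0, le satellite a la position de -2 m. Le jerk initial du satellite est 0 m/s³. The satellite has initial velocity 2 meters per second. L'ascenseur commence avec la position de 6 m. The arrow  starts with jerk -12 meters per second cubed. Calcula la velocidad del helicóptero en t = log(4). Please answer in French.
Nous devons dériver notre équation de la position x(t) = exp(-t) 1 fois. En dérivant la position, nous obtenons la vitesse: v(t) = -exp(-t). En utilisant v(t) = -exp(-t) et en substituant t = log(4), nous trouvons v = -1/4.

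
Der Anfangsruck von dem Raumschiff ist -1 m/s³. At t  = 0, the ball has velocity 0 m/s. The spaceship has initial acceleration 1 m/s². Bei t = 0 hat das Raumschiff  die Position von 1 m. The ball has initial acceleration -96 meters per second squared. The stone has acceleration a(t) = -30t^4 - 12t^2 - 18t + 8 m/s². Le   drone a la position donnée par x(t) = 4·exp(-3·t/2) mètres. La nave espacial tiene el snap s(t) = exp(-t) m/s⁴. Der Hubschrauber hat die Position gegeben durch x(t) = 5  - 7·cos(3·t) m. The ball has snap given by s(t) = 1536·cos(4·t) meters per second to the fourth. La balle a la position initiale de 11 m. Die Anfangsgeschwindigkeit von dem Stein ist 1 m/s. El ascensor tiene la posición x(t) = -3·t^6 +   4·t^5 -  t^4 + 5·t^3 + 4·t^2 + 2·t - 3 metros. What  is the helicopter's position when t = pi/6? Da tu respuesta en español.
Tenemos la posición x(t) = 5 - 7·cos(3·t). Sustituyendo t = pi/6: x(pi/6) = 5.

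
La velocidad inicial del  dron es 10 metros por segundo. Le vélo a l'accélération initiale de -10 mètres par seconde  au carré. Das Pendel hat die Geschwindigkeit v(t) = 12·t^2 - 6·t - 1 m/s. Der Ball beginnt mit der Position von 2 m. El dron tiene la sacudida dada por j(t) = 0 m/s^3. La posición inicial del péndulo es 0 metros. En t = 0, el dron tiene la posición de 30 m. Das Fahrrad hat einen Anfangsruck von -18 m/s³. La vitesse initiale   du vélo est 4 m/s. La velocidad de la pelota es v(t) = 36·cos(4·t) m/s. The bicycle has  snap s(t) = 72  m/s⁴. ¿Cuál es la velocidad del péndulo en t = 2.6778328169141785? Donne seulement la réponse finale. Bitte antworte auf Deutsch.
Die Antwort ist 68.9824662426252.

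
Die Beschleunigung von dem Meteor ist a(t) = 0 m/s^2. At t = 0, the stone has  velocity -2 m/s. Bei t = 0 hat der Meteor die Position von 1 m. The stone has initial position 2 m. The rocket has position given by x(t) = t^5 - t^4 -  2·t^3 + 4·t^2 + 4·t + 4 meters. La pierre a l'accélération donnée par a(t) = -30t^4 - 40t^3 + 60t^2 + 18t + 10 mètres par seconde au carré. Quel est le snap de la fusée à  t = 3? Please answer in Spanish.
Debemos derivar nuestra ecuación de la posición x(t) = t^5 - t^4 - 2·t^3 + 4·t^2 + 4·t + 4 4 veces. La derivada de la posición da la velocidad: v(t) = 5·t^4 - 4·t^3 - 6·t^2 + 8·t + 4. La derivada de la velocidad da la aceleración: a(t) = 20·t^3 - 12·t^2 - 12·t + 8. La derivada de la aceleración da la sacudida: j(t) = 60·t^2 - 24·t - 12. La derivada de la sacudida da el snap: s(t) = 120·t - 24. Tenemos el snap s(t) = 120·t - 24. Sustituyendo t = 3: s(3) = 336.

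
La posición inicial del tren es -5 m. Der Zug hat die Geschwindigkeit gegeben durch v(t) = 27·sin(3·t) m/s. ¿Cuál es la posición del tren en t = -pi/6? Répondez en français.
Nous devons intégrer notre équation de la vitesse v(t) = 27·sin(3·t) 1 fois. L'intégrale de la vitesse est la position. En utilisant x(0) = -5, nous obtenons x(t) = 4 - 9·cos(3·t). En utilisant x(t) = 4 - 9·cos(3·t) et en substituant t = -pi/6, nous trouvons x = 4.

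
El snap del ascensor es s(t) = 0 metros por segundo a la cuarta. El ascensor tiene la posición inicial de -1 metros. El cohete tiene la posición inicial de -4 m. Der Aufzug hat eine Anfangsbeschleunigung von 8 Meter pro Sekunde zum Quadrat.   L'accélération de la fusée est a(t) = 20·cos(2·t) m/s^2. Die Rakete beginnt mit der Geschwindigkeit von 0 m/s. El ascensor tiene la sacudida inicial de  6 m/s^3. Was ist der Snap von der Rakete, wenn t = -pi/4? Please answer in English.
Starting from acceleration a(t) = 20·cos(2·t), we take 2 derivatives. The derivative of acceleration gives jerk: j(t) = -40·sin(2·t). Taking d/dt of j(t), we find s(t) = -80·cos(2·t). We have snap s(t) = -80·cos(2·t). Substituting t = -pi/4: s(-pi/4) = 0.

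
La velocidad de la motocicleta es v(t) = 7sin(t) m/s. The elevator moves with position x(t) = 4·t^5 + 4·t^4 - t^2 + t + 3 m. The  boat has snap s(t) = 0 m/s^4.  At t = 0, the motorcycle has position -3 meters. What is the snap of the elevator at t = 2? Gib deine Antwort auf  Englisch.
To solve this, we need to take 4 derivatives of our position equation x(t) = 4·t^5 + 4·t^4 - t^2 + t + 3. Taking d/dt of x(t), we find v(t) = 20·t^4 + 16·t^3 - 2·t + 1. Differentiating velocity, we get acceleration: a(t) = 80·t^3 + 48·t^2 - 2. Differentiating acceleration, we get jerk: j(t) = 240·t^2 + 96·t. Differentiating jerk, we get snap: s(t) = 480·t + 96. Using s(t) = 480·t + 96 and substituting t = 2, we find s = 1056.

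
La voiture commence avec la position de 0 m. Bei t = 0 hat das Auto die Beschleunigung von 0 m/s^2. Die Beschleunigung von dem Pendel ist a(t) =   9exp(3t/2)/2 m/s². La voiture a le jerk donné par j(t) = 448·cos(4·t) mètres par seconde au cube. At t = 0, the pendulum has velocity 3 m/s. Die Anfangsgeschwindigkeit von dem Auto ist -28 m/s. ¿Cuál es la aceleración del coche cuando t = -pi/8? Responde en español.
Partiendo de la sacudida j(t) = 448·cos(4·t), tomamos 1 antiderivada. Tomando ∫j(t)dt y aplicando a(0) = 0, encontramos a(t) = 112·sin(4·t). Usando a(t) = 112·sin(4·t) y sustituyendo t = -pi/8, encontramos a = -112.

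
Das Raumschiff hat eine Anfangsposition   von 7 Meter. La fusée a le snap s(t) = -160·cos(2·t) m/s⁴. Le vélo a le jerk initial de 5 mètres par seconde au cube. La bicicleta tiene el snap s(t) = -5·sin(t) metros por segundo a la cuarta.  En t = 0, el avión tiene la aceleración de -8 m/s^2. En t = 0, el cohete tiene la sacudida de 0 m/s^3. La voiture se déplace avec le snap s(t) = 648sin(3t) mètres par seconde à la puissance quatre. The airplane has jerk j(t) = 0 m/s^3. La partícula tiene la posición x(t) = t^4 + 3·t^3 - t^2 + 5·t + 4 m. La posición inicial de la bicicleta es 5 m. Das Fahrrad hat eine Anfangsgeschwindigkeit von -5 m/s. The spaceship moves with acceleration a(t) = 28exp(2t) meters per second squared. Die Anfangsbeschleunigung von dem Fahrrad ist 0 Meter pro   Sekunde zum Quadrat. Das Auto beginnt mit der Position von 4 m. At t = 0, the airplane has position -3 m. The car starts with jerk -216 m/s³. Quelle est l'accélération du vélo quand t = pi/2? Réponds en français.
Pour résoudre ceci, nous devons prendre 2 intégrales de notre équation du snap s(t) = -5·sin(t). En intégrant le snap et en utilisant la condition initiale j(0) = 5, nous obtenons j(t) = 5·cos(t). L'intégrale du jerk, avec a(0) = 0, donne l'accélération: a(t) = 5·sin(t). Nous avons l'accélération a(t) = 5·sin(t). En substituant t = pi/2: a(pi/2) = 5.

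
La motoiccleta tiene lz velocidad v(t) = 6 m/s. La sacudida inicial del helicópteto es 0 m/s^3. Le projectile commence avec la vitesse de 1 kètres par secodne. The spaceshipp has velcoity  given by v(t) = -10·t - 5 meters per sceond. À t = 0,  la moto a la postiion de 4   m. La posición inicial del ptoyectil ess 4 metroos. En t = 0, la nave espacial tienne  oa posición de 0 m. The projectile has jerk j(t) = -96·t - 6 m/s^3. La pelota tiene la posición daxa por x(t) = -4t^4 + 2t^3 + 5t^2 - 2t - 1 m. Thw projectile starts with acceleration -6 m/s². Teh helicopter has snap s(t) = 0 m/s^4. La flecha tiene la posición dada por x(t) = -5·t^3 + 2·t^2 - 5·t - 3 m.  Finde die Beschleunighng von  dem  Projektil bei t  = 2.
Wir müssen die Stammfunktion unserer Gleichung für den Ruck j(t) = -96·t - 6 1-mal finden. Die Stammfunktion von dem Ruck, mit a(0) = -6, ergibt die Beschleunigung: a(t) = -48·t^2 - 6·t - 6. Aus der Gleichung für die Beschleunigung a(t) = -48·t^2 - 6·t - 6, setzen wir t = 2 ein und erhalten a = -210.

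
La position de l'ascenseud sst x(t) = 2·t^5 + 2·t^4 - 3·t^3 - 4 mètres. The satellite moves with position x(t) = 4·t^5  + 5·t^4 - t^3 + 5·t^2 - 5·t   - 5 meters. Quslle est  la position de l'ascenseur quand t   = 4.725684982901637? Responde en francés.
En utilisant x(t) = 2·t^5 + 2·t^4 - 3·t^3 - 4 et en substituant t = 4.725684982901637, nous trouvons x = 5390.45391212671.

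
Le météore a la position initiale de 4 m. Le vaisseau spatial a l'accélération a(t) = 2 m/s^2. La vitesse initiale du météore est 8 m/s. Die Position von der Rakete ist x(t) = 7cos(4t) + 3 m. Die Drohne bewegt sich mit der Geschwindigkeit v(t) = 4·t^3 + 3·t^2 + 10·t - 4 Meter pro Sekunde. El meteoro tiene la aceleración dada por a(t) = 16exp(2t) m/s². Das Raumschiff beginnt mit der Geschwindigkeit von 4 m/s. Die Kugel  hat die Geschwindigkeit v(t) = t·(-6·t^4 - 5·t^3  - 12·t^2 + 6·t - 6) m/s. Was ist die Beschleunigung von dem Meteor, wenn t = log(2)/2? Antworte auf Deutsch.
Aus der Gleichung für die Beschleunigung a(t) = 16·exp(2·t), setzen wir t = log(2)/2 ein und erhalten a = 32.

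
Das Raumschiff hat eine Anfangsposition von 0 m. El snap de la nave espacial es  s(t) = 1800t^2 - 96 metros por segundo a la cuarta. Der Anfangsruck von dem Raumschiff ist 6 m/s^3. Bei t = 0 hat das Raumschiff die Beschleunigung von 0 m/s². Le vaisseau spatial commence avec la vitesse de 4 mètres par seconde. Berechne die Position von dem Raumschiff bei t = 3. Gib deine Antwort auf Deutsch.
Um dies zu lösen, müssen wir 4 Integrale unserer Gleichung für den Snap s(t) = 1800·t^2 - 96 finden. Mit ∫s(t)dt und Anwendung von j(0) = 6, finden wir j(t) = 600·t^3 - 96·t + 6. Durch Integration von dem Ruck und Verwendung der Anfangsbedingung a(0) = 0, erhalten wir a(t) = 6·t·(25·t^3 - 8·t + 1). Durch Integration von der Beschleunigung und Verwendung der Anfangsbedingung v(0) = 4, erhalten wir v(t) = 30·t^5 - 16·t^3 + 3·t^2 + 4. Die Stammfunktion von der Geschwindigkeit, mit x(0) = 0, ergibt die Position: x(t) = 5·t^6 - 4·t^4 + t^3 + 4·t. Wir haben die Position x(t) = 5·t^6 - 4·t^4 + t^3 + 4·t. Durch Einsetzen von t = 3: x(3) = 3360.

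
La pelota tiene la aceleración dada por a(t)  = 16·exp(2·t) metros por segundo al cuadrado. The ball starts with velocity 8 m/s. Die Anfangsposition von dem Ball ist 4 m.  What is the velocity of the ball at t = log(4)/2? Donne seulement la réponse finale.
v(log(4)/2) = 32.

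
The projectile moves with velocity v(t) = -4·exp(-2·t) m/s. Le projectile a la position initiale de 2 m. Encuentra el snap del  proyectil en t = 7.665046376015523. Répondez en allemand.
Wir müssen unsere Gleichung für die Geschwindigkeit v(t) = -4·exp(-2·t) 3-mal ableiten. Mit d/dt von v(t) finden wir a(t) = 8·exp(-2·t). Durch Ableiten von der Beschleunigung erhalten wir den Ruck: j(t) = -16·exp(-2·t). Mit d/dt von j(t) finden wir s(t) = 32·exp(-2·t). Aus der Gleichung für den Snap s(t) = 32·exp(-2·t), setzen wir t = 7.665046376015523 ein und erhalten s = 0.00000703680131837732.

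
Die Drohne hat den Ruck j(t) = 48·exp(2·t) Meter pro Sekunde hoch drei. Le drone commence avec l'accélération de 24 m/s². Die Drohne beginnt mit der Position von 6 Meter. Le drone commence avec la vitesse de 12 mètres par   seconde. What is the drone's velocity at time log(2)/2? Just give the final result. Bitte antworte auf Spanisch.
La respuesta es 24.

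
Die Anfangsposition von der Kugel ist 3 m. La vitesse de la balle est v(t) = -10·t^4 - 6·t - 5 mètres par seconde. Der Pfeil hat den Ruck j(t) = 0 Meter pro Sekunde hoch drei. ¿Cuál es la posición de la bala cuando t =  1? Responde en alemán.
Wir müssen unsere Gleichung für die Geschwindigkeit v(t) = -10·t^4 - 6·t - 5 1-mal integrieren. Das Integral von der Geschwindigkeit ist die Position. Mit x(0) = 3 erhalten wir x(t) = -2·t^5 - 3·t^2 - 5·t + 3. Mit x(t) = -2·t^5 - 3·t^2 - 5·t + 3 und Einsetzen von t = 1, finden wir x = -7.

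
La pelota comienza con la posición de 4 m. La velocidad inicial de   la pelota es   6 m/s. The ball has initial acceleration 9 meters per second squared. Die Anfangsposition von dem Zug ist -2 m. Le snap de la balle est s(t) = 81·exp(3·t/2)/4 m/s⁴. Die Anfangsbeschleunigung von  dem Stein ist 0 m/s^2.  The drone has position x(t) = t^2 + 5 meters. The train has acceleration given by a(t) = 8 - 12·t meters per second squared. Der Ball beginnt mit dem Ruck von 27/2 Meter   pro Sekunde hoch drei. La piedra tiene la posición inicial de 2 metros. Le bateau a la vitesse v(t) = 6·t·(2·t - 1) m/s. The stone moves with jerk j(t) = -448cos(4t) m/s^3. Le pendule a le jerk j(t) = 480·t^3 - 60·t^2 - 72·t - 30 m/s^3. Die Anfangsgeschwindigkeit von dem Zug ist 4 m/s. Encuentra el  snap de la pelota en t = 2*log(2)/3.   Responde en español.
Usando s(t) = 81·exp(3·t/2)/4 y sustituyendo t = 2*log(2)/3, encontramos s = 81/2.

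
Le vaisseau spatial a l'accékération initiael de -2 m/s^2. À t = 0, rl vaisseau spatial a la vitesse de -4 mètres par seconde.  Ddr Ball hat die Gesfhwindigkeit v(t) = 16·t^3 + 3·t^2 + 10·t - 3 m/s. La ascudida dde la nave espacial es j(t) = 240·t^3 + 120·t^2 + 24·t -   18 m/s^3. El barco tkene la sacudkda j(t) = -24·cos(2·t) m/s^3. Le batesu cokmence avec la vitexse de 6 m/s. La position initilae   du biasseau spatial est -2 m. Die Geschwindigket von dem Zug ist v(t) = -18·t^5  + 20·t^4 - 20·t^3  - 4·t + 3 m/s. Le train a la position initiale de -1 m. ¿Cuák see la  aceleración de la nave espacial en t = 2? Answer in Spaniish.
Debemos encontrar la antiderivada de nuestra ecuación de la sacudida j(t) = 240·t^3 + 120·t^2 + 24·t - 18 1 vez. Tomando ∫j(t)dt y aplicando a(0) = -2, encontramos a(t) = 60·t^4 + 40·t^3 + 12·t^2 - 18·t - 2. De la ecuación de la aceleración a(t) = 60·t^4 + 40·t^3 + 12·t^2 - 18·t - 2, sustituimos t = 2 para obtener a = 1290.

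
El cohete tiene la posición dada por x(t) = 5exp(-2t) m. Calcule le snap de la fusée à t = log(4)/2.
Pour résoudre ceci, nous devons prendre 4 dérivées de notre équation de la position x(t) = 5·exp(-2·t). En dérivant la position, nous obtenons la vitesse: v(t) = -10·exp(-2·t). En dérivant la vitesse, nous obtenons l'accélération: a(t) = 20·exp(-2·t). En dérivant l'accélération, nous obtenons le jerk: j(t) = -40·exp(-2·t). En prenant d/dt de j(t), nous trouvons s(t) = 80·exp(-2·t). En utilisant s(t) = 80·exp(-2·t) et en substituant t = log(4)/2, nous trouvons s = 20.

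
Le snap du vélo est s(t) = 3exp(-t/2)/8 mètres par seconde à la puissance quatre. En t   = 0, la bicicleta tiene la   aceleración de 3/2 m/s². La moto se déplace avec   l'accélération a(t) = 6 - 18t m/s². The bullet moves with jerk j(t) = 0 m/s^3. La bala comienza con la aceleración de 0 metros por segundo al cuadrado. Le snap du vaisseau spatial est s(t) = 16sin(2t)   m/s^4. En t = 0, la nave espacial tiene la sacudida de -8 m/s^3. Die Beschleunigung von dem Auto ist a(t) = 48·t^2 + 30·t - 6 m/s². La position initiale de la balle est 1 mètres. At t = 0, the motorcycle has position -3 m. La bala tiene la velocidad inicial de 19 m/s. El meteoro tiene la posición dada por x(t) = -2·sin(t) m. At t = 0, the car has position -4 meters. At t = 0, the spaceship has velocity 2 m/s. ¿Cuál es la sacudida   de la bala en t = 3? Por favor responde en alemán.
Mit j(t) = 0 und Einsetzen von t = 3, finden wir j = 0.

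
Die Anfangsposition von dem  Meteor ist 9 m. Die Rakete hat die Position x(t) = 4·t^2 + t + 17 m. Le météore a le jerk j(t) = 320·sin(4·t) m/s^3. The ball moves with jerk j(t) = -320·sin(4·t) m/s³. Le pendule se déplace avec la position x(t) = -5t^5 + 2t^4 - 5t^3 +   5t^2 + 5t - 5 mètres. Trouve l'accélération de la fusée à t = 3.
Nous devons dériver notre équation de la position x(t) = 4·t^2 + t + 17 2 fois. En prenant d/dt de x(t), nous trouvons v(t) = 8·t + 1. En prenant d/dt de v(t), nous trouvons a(t) = 8. De l'équation de l'accélération a(t) = 8, nous substituons t = 3 pour obtenir a = 8.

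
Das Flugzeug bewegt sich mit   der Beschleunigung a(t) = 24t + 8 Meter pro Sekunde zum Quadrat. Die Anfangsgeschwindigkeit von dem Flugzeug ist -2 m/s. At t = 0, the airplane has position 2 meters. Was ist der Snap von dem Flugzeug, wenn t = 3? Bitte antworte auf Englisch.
We must differentiate our acceleration equation a(t) = 24·t + 8 2 times. The derivative of acceleration gives jerk: j(t) = 24. The derivative of jerk gives snap: s(t) = 0. Using s(t) = 0 and substituting t = 3, we find s = 0.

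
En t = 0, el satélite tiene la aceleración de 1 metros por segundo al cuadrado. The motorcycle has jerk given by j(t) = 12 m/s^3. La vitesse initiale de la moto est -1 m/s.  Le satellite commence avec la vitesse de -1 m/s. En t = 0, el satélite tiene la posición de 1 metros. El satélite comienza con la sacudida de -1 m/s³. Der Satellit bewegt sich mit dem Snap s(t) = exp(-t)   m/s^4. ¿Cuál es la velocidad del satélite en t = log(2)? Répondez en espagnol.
Debemos encontrar la antiderivada de nuestra ecuación del snap s(t) = exp(-t) 3 veces. La integral del snap es la sacudida. Usando j(0) = -1, obtenemos j(t) = -exp(-t). La integral de la sacudida, con a(0) = 1, da la aceleración: a(t) = exp(-t). Integrando la aceleración y usando la condición inicial v(0) = -1, obtenemos v(t) = -exp(-t). Usando v(t) = -exp(-t) y sustituyendo t = log(2), encontramos v = -1/2.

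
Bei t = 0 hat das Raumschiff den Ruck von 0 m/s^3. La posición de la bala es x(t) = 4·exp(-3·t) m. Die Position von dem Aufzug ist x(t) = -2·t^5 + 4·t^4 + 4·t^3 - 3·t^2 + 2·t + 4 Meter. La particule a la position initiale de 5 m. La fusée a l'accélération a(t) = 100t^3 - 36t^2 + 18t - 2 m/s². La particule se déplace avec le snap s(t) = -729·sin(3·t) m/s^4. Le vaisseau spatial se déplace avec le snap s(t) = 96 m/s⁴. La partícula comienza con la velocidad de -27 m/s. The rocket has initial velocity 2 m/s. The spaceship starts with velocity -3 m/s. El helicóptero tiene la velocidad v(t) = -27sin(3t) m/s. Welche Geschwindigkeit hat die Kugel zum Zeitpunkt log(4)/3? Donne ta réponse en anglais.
Starting from position x(t) = 4·exp(-3·t), we take 1 derivative. The derivative of position gives velocity: v(t) = -12·exp(-3·t). From the given velocity equation v(t) = -12·exp(-3·t), we substitute t = log(4)/3 to get v = -3.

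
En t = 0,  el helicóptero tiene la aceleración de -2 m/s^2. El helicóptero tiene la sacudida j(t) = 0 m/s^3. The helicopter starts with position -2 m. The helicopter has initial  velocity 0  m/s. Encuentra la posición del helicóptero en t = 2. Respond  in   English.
We must find the antiderivative of our jerk equation j(t) = 0 3 times. Finding the integral of j(t) and using a(0) = -2: a(t) = -2. Taking ∫a(t)dt and applying v(0) = 0, we find v(t) = -2·t. The antiderivative of velocity is position. Using x(0) = -2, we get x(t) = -t^2 - 2. Using x(t) = -t^2 - 2 and substituting t = 2, we find x = -6.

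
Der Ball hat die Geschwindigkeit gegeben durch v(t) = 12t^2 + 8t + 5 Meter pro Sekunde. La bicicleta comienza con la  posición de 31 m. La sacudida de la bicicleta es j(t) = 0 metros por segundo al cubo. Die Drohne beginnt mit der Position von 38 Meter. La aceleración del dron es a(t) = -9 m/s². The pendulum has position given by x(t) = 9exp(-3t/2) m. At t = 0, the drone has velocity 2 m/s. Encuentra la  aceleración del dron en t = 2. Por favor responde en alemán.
Mit a(t) = -9 und Einsetzen von t = 2, finden wir a = -9.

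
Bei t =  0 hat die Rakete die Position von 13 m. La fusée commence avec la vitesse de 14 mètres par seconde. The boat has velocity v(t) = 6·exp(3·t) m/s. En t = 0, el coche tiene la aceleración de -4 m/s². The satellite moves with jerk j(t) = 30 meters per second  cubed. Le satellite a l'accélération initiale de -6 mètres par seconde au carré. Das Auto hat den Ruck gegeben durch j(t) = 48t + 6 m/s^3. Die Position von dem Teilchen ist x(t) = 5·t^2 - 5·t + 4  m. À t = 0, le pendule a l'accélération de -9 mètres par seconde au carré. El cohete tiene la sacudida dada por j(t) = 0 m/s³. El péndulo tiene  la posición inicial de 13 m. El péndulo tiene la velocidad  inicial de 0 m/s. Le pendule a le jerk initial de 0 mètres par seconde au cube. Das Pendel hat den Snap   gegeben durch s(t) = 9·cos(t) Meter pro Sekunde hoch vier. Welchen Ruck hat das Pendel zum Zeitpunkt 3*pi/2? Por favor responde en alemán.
Um dies zu lösen, müssen wir 1 Integral unserer Gleichung für den Snap s(t) = 9·cos(t) finden. Das Integral von dem Snap ist der Ruck. Mit j(0) = 0 erhalten wir j(t) = 9·sin(t). Mit j(t) = 9·sin(t) und Einsetzen von t = 3*pi/2, finden wir j = -9.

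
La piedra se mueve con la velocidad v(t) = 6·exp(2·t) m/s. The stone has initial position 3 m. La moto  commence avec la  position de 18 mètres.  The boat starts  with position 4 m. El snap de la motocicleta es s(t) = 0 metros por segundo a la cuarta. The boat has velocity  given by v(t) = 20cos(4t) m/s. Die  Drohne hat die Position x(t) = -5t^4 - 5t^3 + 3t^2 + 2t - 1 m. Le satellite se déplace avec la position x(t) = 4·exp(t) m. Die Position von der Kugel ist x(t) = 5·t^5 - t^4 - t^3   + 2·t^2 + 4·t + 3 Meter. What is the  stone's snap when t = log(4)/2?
We must differentiate our velocity equation v(t) = 6·exp(2·t) 3 times. The derivative of velocity gives acceleration: a(t) = 12·exp(2·t). Differentiating acceleration, we get jerk: j(t) = 24·exp(2·t). Taking d/dt of j(t), we find s(t) = 48·exp(2·t). Using s(t) = 48·exp(2·t) and substituting t = log(4)/2, we find s = 192.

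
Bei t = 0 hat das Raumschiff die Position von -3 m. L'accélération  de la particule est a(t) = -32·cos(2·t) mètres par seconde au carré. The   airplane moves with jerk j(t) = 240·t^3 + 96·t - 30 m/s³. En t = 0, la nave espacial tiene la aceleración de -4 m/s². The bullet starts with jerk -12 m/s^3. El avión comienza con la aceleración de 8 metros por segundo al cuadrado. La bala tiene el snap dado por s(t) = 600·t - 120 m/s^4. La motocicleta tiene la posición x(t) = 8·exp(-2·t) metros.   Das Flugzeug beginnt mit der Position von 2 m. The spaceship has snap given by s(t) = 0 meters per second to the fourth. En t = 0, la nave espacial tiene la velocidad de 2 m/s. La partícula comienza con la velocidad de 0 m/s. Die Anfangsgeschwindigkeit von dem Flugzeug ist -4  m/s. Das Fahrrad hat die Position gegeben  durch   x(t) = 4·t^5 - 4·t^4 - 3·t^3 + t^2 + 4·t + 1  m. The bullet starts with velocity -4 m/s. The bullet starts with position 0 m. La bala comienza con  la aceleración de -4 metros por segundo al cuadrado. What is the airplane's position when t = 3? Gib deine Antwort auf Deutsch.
Um dies zu lösen, müssen wir 3 Stammfunktionen unserer Gleichung für den Ruck j(t) = 240·t^3 + 96·t - 30 finden. Mit ∫j(t)dt und Anwendung von a(0) = 8, finden wir a(t) = 60·t^4 + 48·t^2 - 30·t + 8. Mit ∫a(t)dt und Anwendung von v(0) = -4, finden wir v(t) = 12·t^5 + 16·t^3 - 15·t^2 + 8·t - 4. Durch Integration von der Geschwindigkeit und Verwendung der Anfangsbedingung x(0) = 2, erhalten wir x(t) = 2·t^6 + 4·t^4 - 5·t^3 + 4·t^2 - 4·t + 2. Mit x(t) = 2·t^6 + 4·t^4 - 5·t^3 + 4·t^2 - 4·t + 2 und Einsetzen von t = 3, finden wir x = 1673.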